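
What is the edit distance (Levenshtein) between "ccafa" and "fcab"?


Computing edit distance: "ccafa" -> "fcab"
DP table:
           f    c    a    b
      0    1    2    3    4
  c   1    1    1    2    3
  c   2    2    1    2    3
  a   3    3    2    1    2
  f   4    3    3    2    2
  a   5    4    4    3    3
Edit distance = dp[5][4] = 3

3


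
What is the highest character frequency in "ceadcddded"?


Input: ceadcddded
Character counts:
  'a': 1
  'c': 2
  'd': 5
  'e': 2
Maximum frequency: 5

5


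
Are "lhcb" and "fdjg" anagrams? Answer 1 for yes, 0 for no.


Strings: "lhcb", "fdjg"
Sorted first:  bchl
Sorted second: dfgj
Differ at position 0: 'b' vs 'd' => not anagrams

0


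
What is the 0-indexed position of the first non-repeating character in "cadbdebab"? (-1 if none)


Input: cadbdebab
Character frequencies:
  'a': 2
  'b': 3
  'c': 1
  'd': 2
  'e': 1
Scanning left to right for freq == 1:
  Position 0 ('c'): unique! => answer = 0

0


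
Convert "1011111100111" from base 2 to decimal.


Input: "1011111100111" in base 2
Positional expansion:
  Digit '1' (value 1) x 2^12 = 4096
  Digit '0' (value 0) x 2^11 = 0
  Digit '1' (value 1) x 2^10 = 1024
  Digit '1' (value 1) x 2^9 = 512
  Digit '1' (value 1) x 2^8 = 256
  Digit '1' (value 1) x 2^7 = 128
  Digit '1' (value 1) x 2^6 = 64
  Digit '1' (value 1) x 2^5 = 32
  Digit '0' (value 0) x 2^4 = 0
  Digit '0' (value 0) x 2^3 = 0
  Digit '1' (value 1) x 2^2 = 4
  Digit '1' (value 1) x 2^1 = 2
  Digit '1' (value 1) x 2^0 = 1
Sum = 6119

6119


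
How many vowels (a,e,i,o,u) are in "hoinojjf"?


Input: hoinojjf
Checking each character:
  'h' at position 0: consonant
  'o' at position 1: vowel (running total: 1)
  'i' at position 2: vowel (running total: 2)
  'n' at position 3: consonant
  'o' at position 4: vowel (running total: 3)
  'j' at position 5: consonant
  'j' at position 6: consonant
  'f' at position 7: consonant
Total vowels: 3

3


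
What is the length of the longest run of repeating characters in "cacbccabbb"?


Input: "cacbccabbb"
Scanning for longest run:
  Position 1 ('a'): new char, reset run to 1
  Position 2 ('c'): new char, reset run to 1
  Position 3 ('b'): new char, reset run to 1
  Position 4 ('c'): new char, reset run to 1
  Position 5 ('c'): continues run of 'c', length=2
  Position 6 ('a'): new char, reset run to 1
  Position 7 ('b'): new char, reset run to 1
  Position 8 ('b'): continues run of 'b', length=2
  Position 9 ('b'): continues run of 'b', length=3
Longest run: 'b' with length 3

3


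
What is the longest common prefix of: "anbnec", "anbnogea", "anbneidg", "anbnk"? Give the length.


Words: anbnec, anbnogea, anbneidg, anbnk
  Position 0: all 'a' => match
  Position 1: all 'n' => match
  Position 2: all 'b' => match
  Position 3: all 'n' => match
  Position 4: ('e', 'o', 'e', 'k') => mismatch, stop
LCP = "anbn" (length 4)

4


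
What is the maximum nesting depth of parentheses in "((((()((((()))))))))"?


Input: "((((()((((()))))))))"
Tracking depth:
  Position 0 '(': depth becomes 1
  Position 1 '(': depth becomes 2
  Position 2 '(': depth becomes 3
  Position 3 '(': depth becomes 4
  Position 4 '(': depth becomes 5
  Position 5 ')': depth becomes 4
  Position 6 '(': depth becomes 5
  Position 7 '(': depth becomes 6
  Position 8 '(': depth becomes 7
  Position 9 '(': depth becomes 8
  Position 10 '(': depth becomes 9
  Position 11 ')': depth becomes 8
  Position 12 ')': depth becomes 7
  Position 13 ')': depth becomes 6
  Position 14 ')': depth becomes 5
  Position 15 ')': depth becomes 4
  Position 16 ')': depth becomes 3
  Position 17 ')': depth becomes 2
  Position 18 ')': depth becomes 1
  Position 19 ')': depth becomes 0
Maximum depth reached: 9

9


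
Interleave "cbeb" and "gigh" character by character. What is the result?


Interleaving "cbeb" and "gigh":
  Position 0: 'c' from first, 'g' from second => "cg"
  Position 1: 'b' from first, 'i' from second => "bi"
  Position 2: 'e' from first, 'g' from second => "eg"
  Position 3: 'b' from first, 'h' from second => "bh"
Result: cgbiegbh

cgbiegbh


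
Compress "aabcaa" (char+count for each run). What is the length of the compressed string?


Input: aabcaa
Runs:
  'a' x 2 => "a2"
  'b' x 1 => "b1"
  'c' x 1 => "c1"
  'a' x 2 => "a2"
Compressed: "a2b1c1a2"
Compressed length: 8

8


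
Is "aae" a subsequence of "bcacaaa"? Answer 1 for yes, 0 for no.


Check if "aae" is a subsequence of "bcacaaa"
Greedy scan:
  Position 0 ('b'): no match needed
  Position 1 ('c'): no match needed
  Position 2 ('a'): matches sub[0] = 'a'
  Position 3 ('c'): no match needed
  Position 4 ('a'): matches sub[1] = 'a'
  Position 5 ('a'): no match needed
  Position 6 ('a'): no match needed
Only matched 2/3 characters => not a subsequence

0


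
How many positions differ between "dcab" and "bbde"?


Comparing "dcab" and "bbde" position by position:
  Position 0: 'd' vs 'b' => DIFFER
  Position 1: 'c' vs 'b' => DIFFER
  Position 2: 'a' vs 'd' => DIFFER
  Position 3: 'b' vs 'e' => DIFFER
Positions that differ: 4

4


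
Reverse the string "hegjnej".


Input: hegjnej
Reading characters right to left:
  Position 6: 'j'
  Position 5: 'e'
  Position 4: 'n'
  Position 3: 'j'
  Position 2: 'g'
  Position 1: 'e'
  Position 0: 'h'
Reversed: jenjgeh

jenjgeh


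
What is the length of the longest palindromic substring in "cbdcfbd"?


Input: "cbdcfbd"
Checking substrings for palindromes:
  No multi-char palindromic substrings found
Longest palindromic substring: "c" with length 1

1


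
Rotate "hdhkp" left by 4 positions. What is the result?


Input: "hdhkp", rotate left by 4
First 4 characters: "hdhk"
Remaining characters: "p"
Concatenate remaining + first: "p" + "hdhk" = "phdhk"

phdhk


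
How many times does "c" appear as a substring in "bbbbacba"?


Searching for "c" in "bbbbacba"
Scanning each position:
  Position 0: "b" => no
  Position 1: "b" => no
  Position 2: "b" => no
  Position 3: "b" => no
  Position 4: "a" => no
  Position 5: "c" => MATCH
  Position 6: "b" => no
  Position 7: "a" => no
Total occurrences: 1

1


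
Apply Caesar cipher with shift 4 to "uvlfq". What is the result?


Caesar cipher: shift "uvlfq" by 4
  'u' (pos 20) + 4 = pos 24 = 'y'
  'v' (pos 21) + 4 = pos 25 = 'z'
  'l' (pos 11) + 4 = pos 15 = 'p'
  'f' (pos 5) + 4 = pos 9 = 'j'
  'q' (pos 16) + 4 = pos 20 = 'u'
Result: yzpju

yzpju


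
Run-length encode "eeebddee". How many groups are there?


Input: eeebddee
Scanning for consecutive runs:
  Group 1: 'e' x 3 (positions 0-2)
  Group 2: 'b' x 1 (positions 3-3)
  Group 3: 'd' x 2 (positions 4-5)
  Group 4: 'e' x 2 (positions 6-7)
Total groups: 4

4


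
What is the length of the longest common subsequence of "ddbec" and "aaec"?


LCS of "ddbec" and "aaec"
DP table:
           a    a    e    c
      0    0    0    0    0
  d   0    0    0    0    0
  d   0    0    0    0    0
  b   0    0    0    0    0
  e   0    0    0    1    1
  c   0    0    0    1    2
LCS length = dp[5][4] = 2

2


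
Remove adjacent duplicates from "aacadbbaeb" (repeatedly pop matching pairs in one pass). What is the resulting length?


Input: aacadbbaeb
Stack-based adjacent duplicate removal:
  Read 'a': push. Stack: a
  Read 'a': matches stack top 'a' => pop. Stack: (empty)
  Read 'c': push. Stack: c
  Read 'a': push. Stack: ca
  Read 'd': push. Stack: cad
  Read 'b': push. Stack: cadb
  Read 'b': matches stack top 'b' => pop. Stack: cad
  Read 'a': push. Stack: cada
  Read 'e': push. Stack: cadae
  Read 'b': push. Stack: cadaeb
Final stack: "cadaeb" (length 6)

6


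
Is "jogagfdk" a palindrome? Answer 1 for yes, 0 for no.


Input: jogagfdk
Reversed: kdfgagoj
  Compare pos 0 ('j') with pos 7 ('k'): MISMATCH
  Compare pos 1 ('o') with pos 6 ('d'): MISMATCH
  Compare pos 2 ('g') with pos 5 ('f'): MISMATCH
  Compare pos 3 ('a') with pos 4 ('g'): MISMATCH
Result: not a palindrome

0


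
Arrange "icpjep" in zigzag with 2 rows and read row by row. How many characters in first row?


Zigzag "icpjep" into 2 rows:
Placing characters:
  'i' => row 0
  'c' => row 1
  'p' => row 0
  'j' => row 1
  'e' => row 0
  'p' => row 1
Rows:
  Row 0: "ipe"
  Row 1: "cjp"
First row length: 3

3


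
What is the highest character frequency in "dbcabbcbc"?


Input: dbcabbcbc
Character counts:
  'a': 1
  'b': 4
  'c': 3
  'd': 1
Maximum frequency: 4

4


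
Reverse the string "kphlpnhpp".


Input: kphlpnhpp
Reading characters right to left:
  Position 8: 'p'
  Position 7: 'p'
  Position 6: 'h'
  Position 5: 'n'
  Position 4: 'p'
  Position 3: 'l'
  Position 2: 'h'
  Position 1: 'p'
  Position 0: 'k'
Reversed: pphnplhpk

pphnplhpk


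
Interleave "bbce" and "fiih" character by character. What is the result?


Interleaving "bbce" and "fiih":
  Position 0: 'b' from first, 'f' from second => "bf"
  Position 1: 'b' from first, 'i' from second => "bi"
  Position 2: 'c' from first, 'i' from second => "ci"
  Position 3: 'e' from first, 'h' from second => "eh"
Result: bfbicieh

bfbicieh


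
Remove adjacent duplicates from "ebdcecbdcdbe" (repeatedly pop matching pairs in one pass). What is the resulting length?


Input: ebdcecbdcdbe
Stack-based adjacent duplicate removal:
  Read 'e': push. Stack: e
  Read 'b': push. Stack: eb
  Read 'd': push. Stack: ebd
  Read 'c': push. Stack: ebdc
  Read 'e': push. Stack: ebdce
  Read 'c': push. Stack: ebdcec
  Read 'b': push. Stack: ebdcecb
  Read 'd': push. Stack: ebdcecbd
  Read 'c': push. Stack: ebdcecbdc
  Read 'd': push. Stack: ebdcecbdcd
  Read 'b': push. Stack: ebdcecbdcdb
  Read 'e': push. Stack: ebdcecbdcdbe
Final stack: "ebdcecbdcdbe" (length 12)

12


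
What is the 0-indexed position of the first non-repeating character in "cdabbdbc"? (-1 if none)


Input: cdabbdbc
Character frequencies:
  'a': 1
  'b': 3
  'c': 2
  'd': 2
Scanning left to right for freq == 1:
  Position 0 ('c'): freq=2, skip
  Position 1 ('d'): freq=2, skip
  Position 2 ('a'): unique! => answer = 2

2


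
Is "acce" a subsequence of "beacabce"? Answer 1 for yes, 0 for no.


Check if "acce" is a subsequence of "beacabce"
Greedy scan:
  Position 0 ('b'): no match needed
  Position 1 ('e'): no match needed
  Position 2 ('a'): matches sub[0] = 'a'
  Position 3 ('c'): matches sub[1] = 'c'
  Position 4 ('a'): no match needed
  Position 5 ('b'): no match needed
  Position 6 ('c'): matches sub[2] = 'c'
  Position 7 ('e'): matches sub[3] = 'e'
All 4 characters matched => is a subsequence

1


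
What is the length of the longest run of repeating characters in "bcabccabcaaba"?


Input: "bcabccabcaaba"
Scanning for longest run:
  Position 1 ('c'): new char, reset run to 1
  Position 2 ('a'): new char, reset run to 1
  Position 3 ('b'): new char, reset run to 1
  Position 4 ('c'): new char, reset run to 1
  Position 5 ('c'): continues run of 'c', length=2
  Position 6 ('a'): new char, reset run to 1
  Position 7 ('b'): new char, reset run to 1
  Position 8 ('c'): new char, reset run to 1
  Position 9 ('a'): new char, reset run to 1
  Position 10 ('a'): continues run of 'a', length=2
  Position 11 ('b'): new char, reset run to 1
  Position 12 ('a'): new char, reset run to 1
Longest run: 'c' with length 2

2


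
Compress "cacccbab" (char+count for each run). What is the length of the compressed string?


Input: cacccbab
Runs:
  'c' x 1 => "c1"
  'a' x 1 => "a1"
  'c' x 3 => "c3"
  'b' x 1 => "b1"
  'a' x 1 => "a1"
  'b' x 1 => "b1"
Compressed: "c1a1c3b1a1b1"
Compressed length: 12

12


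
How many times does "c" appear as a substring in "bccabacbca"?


Searching for "c" in "bccabacbca"
Scanning each position:
  Position 0: "b" => no
  Position 1: "c" => MATCH
  Position 2: "c" => MATCH
  Position 3: "a" => no
  Position 4: "b" => no
  Position 5: "a" => no
  Position 6: "c" => MATCH
  Position 7: "b" => no
  Position 8: "c" => MATCH
  Position 9: "a" => no
Total occurrences: 4

4


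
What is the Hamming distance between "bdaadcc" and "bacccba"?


Comparing "bdaadcc" and "bacccba" position by position:
  Position 0: 'b' vs 'b' => same
  Position 1: 'd' vs 'a' => differ
  Position 2: 'a' vs 'c' => differ
  Position 3: 'a' vs 'c' => differ
  Position 4: 'd' vs 'c' => differ
  Position 5: 'c' vs 'b' => differ
  Position 6: 'c' vs 'a' => differ
Total differences (Hamming distance): 6

6


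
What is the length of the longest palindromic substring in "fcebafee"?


Input: "fcebafee"
Checking substrings for palindromes:
  [6:8] "ee" (len 2) => palindrome
Longest palindromic substring: "ee" with length 2

2


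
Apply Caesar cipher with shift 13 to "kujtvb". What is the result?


Caesar cipher: shift "kujtvb" by 13
  'k' (pos 10) + 13 = pos 23 = 'x'
  'u' (pos 20) + 13 = pos 7 = 'h'
  'j' (pos 9) + 13 = pos 22 = 'w'
  't' (pos 19) + 13 = pos 6 = 'g'
  'v' (pos 21) + 13 = pos 8 = 'i'
  'b' (pos 1) + 13 = pos 14 = 'o'
Result: xhwgio

xhwgio


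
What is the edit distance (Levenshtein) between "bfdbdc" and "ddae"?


Computing edit distance: "bfdbdc" -> "ddae"
DP table:
           d    d    a    e
      0    1    2    3    4
  b   1    1    2    3    4
  f   2    2    2    3    4
  d   3    2    2    3    4
  b   4    3    3    3    4
  d   5    4    3    4    4
  c   6    5    4    4    5
Edit distance = dp[6][4] = 5

5


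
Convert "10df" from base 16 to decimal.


Input: "10df" in base 16
Positional expansion:
  Digit '1' (value 1) x 16^3 = 4096
  Digit '0' (value 0) x 16^2 = 0
  Digit 'd' (value 13) x 16^1 = 208
  Digit 'f' (value 15) x 16^0 = 15
Sum = 4319

4319


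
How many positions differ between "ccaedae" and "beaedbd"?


Comparing "ccaedae" and "beaedbd" position by position:
  Position 0: 'c' vs 'b' => DIFFER
  Position 1: 'c' vs 'e' => DIFFER
  Position 2: 'a' vs 'a' => same
  Position 3: 'e' vs 'e' => same
  Position 4: 'd' vs 'd' => same
  Position 5: 'a' vs 'b' => DIFFER
  Position 6: 'e' vs 'd' => DIFFER
Positions that differ: 4

4


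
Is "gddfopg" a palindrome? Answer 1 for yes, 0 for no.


Input: gddfopg
Reversed: gpofddg
  Compare pos 0 ('g') with pos 6 ('g'): match
  Compare pos 1 ('d') with pos 5 ('p'): MISMATCH
  Compare pos 2 ('d') with pos 4 ('o'): MISMATCH
Result: not a palindrome

0


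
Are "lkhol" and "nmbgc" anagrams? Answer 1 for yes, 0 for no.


Strings: "lkhol", "nmbgc"
Sorted first:  hkllo
Sorted second: bcgmn
Differ at position 0: 'h' vs 'b' => not anagrams

0


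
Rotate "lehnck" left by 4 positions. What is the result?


Input: "lehnck", rotate left by 4
First 4 characters: "lehn"
Remaining characters: "ck"
Concatenate remaining + first: "ck" + "lehn" = "cklehn"

cklehn


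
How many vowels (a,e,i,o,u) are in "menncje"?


Input: menncje
Checking each character:
  'm' at position 0: consonant
  'e' at position 1: vowel (running total: 1)
  'n' at position 2: consonant
  'n' at position 3: consonant
  'c' at position 4: consonant
  'j' at position 5: consonant
  'e' at position 6: vowel (running total: 2)
Total vowels: 2

2


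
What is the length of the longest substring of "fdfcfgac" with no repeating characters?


Input: "fdfcfgac"
Sliding window (track last position of each char):
  Position 0 ('f'): window [0,0] length 1 -- new best
  Position 1 ('d'): window [0,1] length 2 -- new best
  Position 2 ('f'): repeat (last at 0), move window start to 1
  Position 2 ('f'): window [1,2] length 2
  Position 3 ('c'): window [1,3] length 3 -- new best
  Position 4 ('f'): repeat (last at 2), move window start to 3
  Position 4 ('f'): window [3,4] length 2
  Position 5 ('g'): window [3,5] length 3
  Position 6 ('a'): window [3,6] length 4 -- new best
  Position 7 ('c'): repeat (last at 3), move window start to 4
  Position 7 ('c'): window [4,7] length 4
Longest substring with no repeats: "cfga" with length 4

4


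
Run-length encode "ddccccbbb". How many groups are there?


Input: ddccccbbb
Scanning for consecutive runs:
  Group 1: 'd' x 2 (positions 0-1)
  Group 2: 'c' x 4 (positions 2-5)
  Group 3: 'b' x 3 (positions 6-8)
Total groups: 3

3


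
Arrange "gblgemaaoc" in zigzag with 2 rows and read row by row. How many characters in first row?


Zigzag "gblgemaaoc" into 2 rows:
Placing characters:
  'g' => row 0
  'b' => row 1
  'l' => row 0
  'g' => row 1
  'e' => row 0
  'm' => row 1
  'a' => row 0
  'a' => row 1
  'o' => row 0
  'c' => row 1
Rows:
  Row 0: "gleao"
  Row 1: "bgmac"
First row length: 5

5


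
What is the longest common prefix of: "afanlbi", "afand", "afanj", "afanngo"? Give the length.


Words: afanlbi, afand, afanj, afanngo
  Position 0: all 'a' => match
  Position 1: all 'f' => match
  Position 2: all 'a' => match
  Position 3: all 'n' => match
  Position 4: ('l', 'd', 'j', 'n') => mismatch, stop
LCP = "afan" (length 4)

4


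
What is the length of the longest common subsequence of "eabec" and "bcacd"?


LCS of "eabec" and "bcacd"
DP table:
           b    c    a    c    d
      0    0    0    0    0    0
  e   0    0    0    0    0    0
  a   0    0    0    1    1    1
  b   0    1    1    1    1    1
  e   0    1    1    1    1    1
  c   0    1    2    2    2    2
LCS length = dp[5][5] = 2

2


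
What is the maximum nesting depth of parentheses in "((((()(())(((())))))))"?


Input: "((((()(())(((())))))))"
Tracking depth:
  Position 0 '(': depth becomes 1
  Position 1 '(': depth becomes 2
  Position 2 '(': depth becomes 3
  Position 3 '(': depth becomes 4
  Position 4 '(': depth becomes 5
  Position 5 ')': depth becomes 4
  Position 6 '(': depth becomes 5
  Position 7 '(': depth becomes 6
  Position 8 ')': depth becomes 5
  Position 9 ')': depth becomes 4
  Position 10 '(': depth becomes 5
  Position 11 '(': depth becomes 6
  Position 12 '(': depth becomes 7
  Position 13 '(': depth becomes 8
  Position 14 ')': depth becomes 7
  Position 15 ')': depth becomes 6
  Position 16 ')': depth becomes 5
  Position 17 ')': depth becomes 4
  Position 18 ')': depth becomes 3
  Position 19 ')': depth becomes 2
  Position 20 ')': depth becomes 1
  Position 21 ')': depth becomes 0
Maximum depth reached: 8

8


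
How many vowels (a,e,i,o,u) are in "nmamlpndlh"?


Input: nmamlpndlh
Checking each character:
  'n' at position 0: consonant
  'm' at position 1: consonant
  'a' at position 2: vowel (running total: 1)
  'm' at position 3: consonant
  'l' at position 4: consonant
  'p' at position 5: consonant
  'n' at position 6: consonant
  'd' at position 7: consonant
  'l' at position 8: consonant
  'h' at position 9: consonant
Total vowels: 1

1


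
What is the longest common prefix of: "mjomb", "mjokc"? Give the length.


Words: mjomb, mjokc
  Position 0: all 'm' => match
  Position 1: all 'j' => match
  Position 2: all 'o' => match
  Position 3: ('m', 'k') => mismatch, stop
LCP = "mjo" (length 3)

3


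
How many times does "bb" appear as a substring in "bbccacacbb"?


Searching for "bb" in "bbccacacbb"
Scanning each position:
  Position 0: "bb" => MATCH
  Position 1: "bc" => no
  Position 2: "cc" => no
  Position 3: "ca" => no
  Position 4: "ac" => no
  Position 5: "ca" => no
  Position 6: "ac" => no
  Position 7: "cb" => no
  Position 8: "bb" => MATCH
Total occurrences: 2

2


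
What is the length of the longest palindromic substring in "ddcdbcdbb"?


Input: "ddcdbcdbb"
Checking substrings for palindromes:
  [1:4] "dcd" (len 3) => palindrome
  [0:2] "dd" (len 2) => palindrome
  [7:9] "bb" (len 2) => palindrome
Longest palindromic substring: "dcd" with length 3

3


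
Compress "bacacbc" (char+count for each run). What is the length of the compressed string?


Input: bacacbc
Runs:
  'b' x 1 => "b1"
  'a' x 1 => "a1"
  'c' x 1 => "c1"
  'a' x 1 => "a1"
  'c' x 1 => "c1"
  'b' x 1 => "b1"
  'c' x 1 => "c1"
Compressed: "b1a1c1a1c1b1c1"
Compressed length: 14

14


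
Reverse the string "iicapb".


Input: iicapb
Reading characters right to left:
  Position 5: 'b'
  Position 4: 'p'
  Position 3: 'a'
  Position 2: 'c'
  Position 1: 'i'
  Position 0: 'i'
Reversed: bpacii

bpacii


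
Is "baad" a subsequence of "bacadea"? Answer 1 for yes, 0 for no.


Check if "baad" is a subsequence of "bacadea"
Greedy scan:
  Position 0 ('b'): matches sub[0] = 'b'
  Position 1 ('a'): matches sub[1] = 'a'
  Position 2 ('c'): no match needed
  Position 3 ('a'): matches sub[2] = 'a'
  Position 4 ('d'): matches sub[3] = 'd'
  Position 5 ('e'): no match needed
  Position 6 ('a'): no match needed
All 4 characters matched => is a subsequence

1


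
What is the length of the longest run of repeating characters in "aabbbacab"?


Input: "aabbbacab"
Scanning for longest run:
  Position 1 ('a'): continues run of 'a', length=2
  Position 2 ('b'): new char, reset run to 1
  Position 3 ('b'): continues run of 'b', length=2
  Position 4 ('b'): continues run of 'b', length=3
  Position 5 ('a'): new char, reset run to 1
  Position 6 ('c'): new char, reset run to 1
  Position 7 ('a'): new char, reset run to 1
  Position 8 ('b'): new char, reset run to 1
Longest run: 'b' with length 3

3


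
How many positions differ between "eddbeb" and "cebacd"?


Comparing "eddbeb" and "cebacd" position by position:
  Position 0: 'e' vs 'c' => DIFFER
  Position 1: 'd' vs 'e' => DIFFER
  Position 2: 'd' vs 'b' => DIFFER
  Position 3: 'b' vs 'a' => DIFFER
  Position 4: 'e' vs 'c' => DIFFER
  Position 5: 'b' vs 'd' => DIFFER
Positions that differ: 6

6


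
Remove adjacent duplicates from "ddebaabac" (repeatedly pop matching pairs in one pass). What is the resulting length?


Input: ddebaabac
Stack-based adjacent duplicate removal:
  Read 'd': push. Stack: d
  Read 'd': matches stack top 'd' => pop. Stack: (empty)
  Read 'e': push. Stack: e
  Read 'b': push. Stack: eb
  Read 'a': push. Stack: eba
  Read 'a': matches stack top 'a' => pop. Stack: eb
  Read 'b': matches stack top 'b' => pop. Stack: e
  Read 'a': push. Stack: ea
  Read 'c': push. Stack: eac
Final stack: "eac" (length 3)

3


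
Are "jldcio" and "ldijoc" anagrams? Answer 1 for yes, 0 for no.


Strings: "jldcio", "ldijoc"
Sorted first:  cdijlo
Sorted second: cdijlo
Sorted forms match => anagrams

1


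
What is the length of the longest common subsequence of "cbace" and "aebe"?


LCS of "cbace" and "aebe"
DP table:
           a    e    b    e
      0    0    0    0    0
  c   0    0    0    0    0
  b   0    0    0    1    1
  a   0    1    1    1    1
  c   0    1    1    1    1
  e   0    1    2    2    2
LCS length = dp[5][4] = 2

2


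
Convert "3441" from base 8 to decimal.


Input: "3441" in base 8
Positional expansion:
  Digit '3' (value 3) x 8^3 = 1536
  Digit '4' (value 4) x 8^2 = 256
  Digit '4' (value 4) x 8^1 = 32
  Digit '1' (value 1) x 8^0 = 1
Sum = 1825

1825


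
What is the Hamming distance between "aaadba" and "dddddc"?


Comparing "aaadba" and "dddddc" position by position:
  Position 0: 'a' vs 'd' => differ
  Position 1: 'a' vs 'd' => differ
  Position 2: 'a' vs 'd' => differ
  Position 3: 'd' vs 'd' => same
  Position 4: 'b' vs 'd' => differ
  Position 5: 'a' vs 'c' => differ
Total differences (Hamming distance): 5

5


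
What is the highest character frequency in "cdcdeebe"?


Input: cdcdeebe
Character counts:
  'b': 1
  'c': 2
  'd': 2
  'e': 3
Maximum frequency: 3

3


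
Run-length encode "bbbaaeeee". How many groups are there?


Input: bbbaaeeee
Scanning for consecutive runs:
  Group 1: 'b' x 3 (positions 0-2)
  Group 2: 'a' x 2 (positions 3-4)
  Group 3: 'e' x 4 (positions 5-8)
Total groups: 3

3


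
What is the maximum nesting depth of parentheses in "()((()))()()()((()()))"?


Input: "()((()))()()()((()()))"
Tracking depth:
  Position 0 '(': depth becomes 1
  Position 1 ')': depth becomes 0
  Position 2 '(': depth becomes 1
  Position 3 '(': depth becomes 2
  Position 4 '(': depth becomes 3
  Position 5 ')': depth becomes 2
  Position 6 ')': depth becomes 1
  Position 7 ')': depth becomes 0
  Position 8 '(': depth becomes 1
  Position 9 ')': depth becomes 0
  Position 10 '(': depth becomes 1
  Position 11 ')': depth becomes 0
  Position 12 '(': depth becomes 1
  Position 13 ')': depth becomes 0
  Position 14 '(': depth becomes 1
  Position 15 '(': depth becomes 2
  Position 16 '(': depth becomes 3
  Position 17 ')': depth becomes 2
  Position 18 '(': depth becomes 3
  Position 19 ')': depth becomes 2
  Position 20 ')': depth becomes 1
  Position 21 ')': depth becomes 0
Maximum depth reached: 3

3


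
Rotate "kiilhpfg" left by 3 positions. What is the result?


Input: "kiilhpfg", rotate left by 3
First 3 characters: "kii"
Remaining characters: "lhpfg"
Concatenate remaining + first: "lhpfg" + "kii" = "lhpfgkii"

lhpfgkii


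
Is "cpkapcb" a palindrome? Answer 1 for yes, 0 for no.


Input: cpkapcb
Reversed: bcpakpc
  Compare pos 0 ('c') with pos 6 ('b'): MISMATCH
  Compare pos 1 ('p') with pos 5 ('c'): MISMATCH
  Compare pos 2 ('k') with pos 4 ('p'): MISMATCH
Result: not a palindrome

0


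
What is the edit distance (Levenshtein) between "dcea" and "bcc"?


Computing edit distance: "dcea" -> "bcc"
DP table:
           b    c    c
      0    1    2    3
  d   1    1    2    3
  c   2    2    1    2
  e   3    3    2    2
  a   4    4    3    3
Edit distance = dp[4][3] = 3

3


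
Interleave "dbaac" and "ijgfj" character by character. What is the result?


Interleaving "dbaac" and "ijgfj":
  Position 0: 'd' from first, 'i' from second => "di"
  Position 1: 'b' from first, 'j' from second => "bj"
  Position 2: 'a' from first, 'g' from second => "ag"
  Position 3: 'a' from first, 'f' from second => "af"
  Position 4: 'c' from first, 'j' from second => "cj"
Result: dibjagafcj

dibjagafcj


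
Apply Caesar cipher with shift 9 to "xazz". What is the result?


Caesar cipher: shift "xazz" by 9
  'x' (pos 23) + 9 = pos 6 = 'g'
  'a' (pos 0) + 9 = pos 9 = 'j'
  'z' (pos 25) + 9 = pos 8 = 'i'
  'z' (pos 25) + 9 = pos 8 = 'i'
Result: gjii

gjii


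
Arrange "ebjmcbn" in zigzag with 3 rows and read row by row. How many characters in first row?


Zigzag "ebjmcbn" into 3 rows:
Placing characters:
  'e' => row 0
  'b' => row 1
  'j' => row 2
  'm' => row 1
  'c' => row 0
  'b' => row 1
  'n' => row 2
Rows:
  Row 0: "ec"
  Row 1: "bmb"
  Row 2: "jn"
First row length: 2

2


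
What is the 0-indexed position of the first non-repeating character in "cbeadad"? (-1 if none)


Input: cbeadad
Character frequencies:
  'a': 2
  'b': 1
  'c': 1
  'd': 2
  'e': 1
Scanning left to right for freq == 1:
  Position 0 ('c'): unique! => answer = 0

0


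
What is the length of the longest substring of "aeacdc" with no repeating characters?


Input: "aeacdc"
Sliding window (track last position of each char):
  Position 0 ('a'): window [0,0] length 1 -- new best
  Position 1 ('e'): window [0,1] length 2 -- new best
  Position 2 ('a'): repeat (last at 0), move window start to 1
  Position 2 ('a'): window [1,2] length 2
  Position 3 ('c'): window [1,3] length 3 -- new best
  Position 4 ('d'): window [1,4] length 4 -- new best
  Position 5 ('c'): repeat (last at 3), move window start to 4
  Position 5 ('c'): window [4,5] length 2
Longest substring with no repeats: "eacd" with length 4

4


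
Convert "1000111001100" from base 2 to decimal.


Input: "1000111001100" in base 2
Positional expansion:
  Digit '1' (value 1) x 2^12 = 4096
  Digit '0' (value 0) x 2^11 = 0
  Digit '0' (value 0) x 2^10 = 0
  Digit '0' (value 0) x 2^9 = 0
  Digit '1' (value 1) x 2^8 = 256
  Digit '1' (value 1) x 2^7 = 128
  Digit '1' (value 1) x 2^6 = 64
  Digit '0' (value 0) x 2^5 = 0
  Digit '0' (value 0) x 2^4 = 0
  Digit '1' (value 1) x 2^3 = 8
  Digit '1' (value 1) x 2^2 = 4
  Digit '0' (value 0) x 2^1 = 0
  Digit '0' (value 0) x 2^0 = 0
Sum = 4556

4556


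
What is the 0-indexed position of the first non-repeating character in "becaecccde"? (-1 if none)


Input: becaecccde
Character frequencies:
  'a': 1
  'b': 1
  'c': 4
  'd': 1
  'e': 3
Scanning left to right for freq == 1:
  Position 0 ('b'): unique! => answer = 0

0


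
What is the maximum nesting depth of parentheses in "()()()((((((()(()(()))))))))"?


Input: "()()()((((((()(()(()))))))))"
Tracking depth:
  Position 0 '(': depth becomes 1
  Position 1 ')': depth becomes 0
  Position 2 '(': depth becomes 1
  Position 3 ')': depth becomes 0
  Position 4 '(': depth becomes 1
  Position 5 ')': depth becomes 0
  Position 6 '(': depth becomes 1
  Position 7 '(': depth becomes 2
  Position 8 '(': depth becomes 3
  Position 9 '(': depth becomes 4
  Position 10 '(': depth becomes 5
  Position 11 '(': depth becomes 6
  Position 12 '(': depth becomes 7
  Position 13 ')': depth becomes 6
  Position 14 '(': depth becomes 7
  Position 15 '(': depth becomes 8
  Position 16 ')': depth becomes 7
  Position 17 '(': depth becomes 8
  Position 18 '(': depth becomes 9
  Position 19 ')': depth becomes 8
  Position 20 ')': depth becomes 7
  Position 21 ')': depth becomes 6
  Position 22 ')': depth becomes 5
  Position 23 ')': depth becomes 4
  Position 24 ')': depth becomes 3
  Position 25 ')': depth becomes 2
  Position 26 ')': depth becomes 1
  Position 27 ')': depth becomes 0
Maximum depth reached: 9

9


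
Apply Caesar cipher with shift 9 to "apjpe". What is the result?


Caesar cipher: shift "apjpe" by 9
  'a' (pos 0) + 9 = pos 9 = 'j'
  'p' (pos 15) + 9 = pos 24 = 'y'
  'j' (pos 9) + 9 = pos 18 = 's'
  'p' (pos 15) + 9 = pos 24 = 'y'
  'e' (pos 4) + 9 = pos 13 = 'n'
Result: jysyn

jysyn


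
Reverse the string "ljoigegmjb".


Input: ljoigegmjb
Reading characters right to left:
  Position 9: 'b'
  Position 8: 'j'
  Position 7: 'm'
  Position 6: 'g'
  Position 5: 'e'
  Position 4: 'g'
  Position 3: 'i'
  Position 2: 'o'
  Position 1: 'j'
  Position 0: 'l'
Reversed: bjmgegiojl

bjmgegiojl


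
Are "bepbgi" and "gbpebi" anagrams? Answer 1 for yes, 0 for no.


Strings: "bepbgi", "gbpebi"
Sorted first:  bbegip
Sorted second: bbegip
Sorted forms match => anagrams

1


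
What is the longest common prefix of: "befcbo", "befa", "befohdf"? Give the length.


Words: befcbo, befa, befohdf
  Position 0: all 'b' => match
  Position 1: all 'e' => match
  Position 2: all 'f' => match
  Position 3: ('c', 'a', 'o') => mismatch, stop
LCP = "bef" (length 3)

3


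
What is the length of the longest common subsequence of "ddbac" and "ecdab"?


LCS of "ddbac" and "ecdab"
DP table:
           e    c    d    a    b
      0    0    0    0    0    0
  d   0    0    0    1    1    1
  d   0    0    0    1    1    1
  b   0    0    0    1    1    2
  a   0    0    0    1    2    2
  c   0    0    1    1    2    2
LCS length = dp[5][5] = 2

2


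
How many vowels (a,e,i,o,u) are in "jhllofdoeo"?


Input: jhllofdoeo
Checking each character:
  'j' at position 0: consonant
  'h' at position 1: consonant
  'l' at position 2: consonant
  'l' at position 3: consonant
  'o' at position 4: vowel (running total: 1)
  'f' at position 5: consonant
  'd' at position 6: consonant
  'o' at position 7: vowel (running total: 2)
  'e' at position 8: vowel (running total: 3)
  'o' at position 9: vowel (running total: 4)
Total vowels: 4

4


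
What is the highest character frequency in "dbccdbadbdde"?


Input: dbccdbadbdde
Character counts:
  'a': 1
  'b': 3
  'c': 2
  'd': 5
  'e': 1
Maximum frequency: 5

5


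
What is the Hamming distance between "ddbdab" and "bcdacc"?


Comparing "ddbdab" and "bcdacc" position by position:
  Position 0: 'd' vs 'b' => differ
  Position 1: 'd' vs 'c' => differ
  Position 2: 'b' vs 'd' => differ
  Position 3: 'd' vs 'a' => differ
  Position 4: 'a' vs 'c' => differ
  Position 5: 'b' vs 'c' => differ
Total differences (Hamming distance): 6

6


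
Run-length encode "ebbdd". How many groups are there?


Input: ebbdd
Scanning for consecutive runs:
  Group 1: 'e' x 1 (positions 0-0)
  Group 2: 'b' x 2 (positions 1-2)
  Group 3: 'd' x 2 (positions 3-4)
Total groups: 3

3


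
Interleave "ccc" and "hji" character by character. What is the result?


Interleaving "ccc" and "hji":
  Position 0: 'c' from first, 'h' from second => "ch"
  Position 1: 'c' from first, 'j' from second => "cj"
  Position 2: 'c' from first, 'i' from second => "ci"
Result: chcjci

chcjci


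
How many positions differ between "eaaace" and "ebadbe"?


Comparing "eaaace" and "ebadbe" position by position:
  Position 0: 'e' vs 'e' => same
  Position 1: 'a' vs 'b' => DIFFER
  Position 2: 'a' vs 'a' => same
  Position 3: 'a' vs 'd' => DIFFER
  Position 4: 'c' vs 'b' => DIFFER
  Position 5: 'e' vs 'e' => same
Positions that differ: 3

3


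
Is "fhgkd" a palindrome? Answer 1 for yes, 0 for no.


Input: fhgkd
Reversed: dkghf
  Compare pos 0 ('f') with pos 4 ('d'): MISMATCH
  Compare pos 1 ('h') with pos 3 ('k'): MISMATCH
Result: not a palindrome

0


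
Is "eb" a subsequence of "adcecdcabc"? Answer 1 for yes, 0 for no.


Check if "eb" is a subsequence of "adcecdcabc"
Greedy scan:
  Position 0 ('a'): no match needed
  Position 1 ('d'): no match needed
  Position 2 ('c'): no match needed
  Position 3 ('e'): matches sub[0] = 'e'
  Position 4 ('c'): no match needed
  Position 5 ('d'): no match needed
  Position 6 ('c'): no match needed
  Position 7 ('a'): no match needed
  Position 8 ('b'): matches sub[1] = 'b'
  Position 9 ('c'): no match needed
All 2 characters matched => is a subsequence

1


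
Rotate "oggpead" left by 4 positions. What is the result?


Input: "oggpead", rotate left by 4
First 4 characters: "oggp"
Remaining characters: "ead"
Concatenate remaining + first: "ead" + "oggp" = "eadoggp"

eadoggp


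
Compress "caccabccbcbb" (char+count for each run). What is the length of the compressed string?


Input: caccabccbcbb
Runs:
  'c' x 1 => "c1"
  'a' x 1 => "a1"
  'c' x 2 => "c2"
  'a' x 1 => "a1"
  'b' x 1 => "b1"
  'c' x 2 => "c2"
  'b' x 1 => "b1"
  'c' x 1 => "c1"
  'b' x 2 => "b2"
Compressed: "c1a1c2a1b1c2b1c1b2"
Compressed length: 18

18


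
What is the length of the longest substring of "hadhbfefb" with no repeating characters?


Input: "hadhbfefb"
Sliding window (track last position of each char):
  Position 0 ('h'): window [0,0] length 1 -- new best
  Position 1 ('a'): window [0,1] length 2 -- new best
  Position 2 ('d'): window [0,2] length 3 -- new best
  Position 3 ('h'): repeat (last at 0), move window start to 1
  Position 3 ('h'): window [1,3] length 3
  Position 4 ('b'): window [1,4] length 4 -- new best
  Position 5 ('f'): window [1,5] length 5 -- new best
  Position 6 ('e'): window [1,6] length 6 -- new best
  Position 7 ('f'): repeat (last at 5), move window start to 6
  Position 7 ('f'): window [6,7] length 2
  Position 8 ('b'): window [6,8] length 3
Longest substring with no repeats: "adhbfe" with length 6

6


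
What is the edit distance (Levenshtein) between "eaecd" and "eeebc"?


Computing edit distance: "eaecd" -> "eeebc"
DP table:
           e    e    e    b    c
      0    1    2    3    4    5
  e   1    0    1    2    3    4
  a   2    1    1    2    3    4
  e   3    2    1    1    2    3
  c   4    3    2    2    2    2
  d   5    4    3    3    3    3
Edit distance = dp[5][5] = 3

3


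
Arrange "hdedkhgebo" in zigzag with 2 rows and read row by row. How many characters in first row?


Zigzag "hdedkhgebo" into 2 rows:
Placing characters:
  'h' => row 0
  'd' => row 1
  'e' => row 0
  'd' => row 1
  'k' => row 0
  'h' => row 1
  'g' => row 0
  'e' => row 1
  'b' => row 0
  'o' => row 1
Rows:
  Row 0: "hekgb"
  Row 1: "ddheo"
First row length: 5

5


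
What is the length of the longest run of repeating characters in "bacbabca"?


Input: "bacbabca"
Scanning for longest run:
  Position 1 ('a'): new char, reset run to 1
  Position 2 ('c'): new char, reset run to 1
  Position 3 ('b'): new char, reset run to 1
  Position 4 ('a'): new char, reset run to 1
  Position 5 ('b'): new char, reset run to 1
  Position 6 ('c'): new char, reset run to 1
  Position 7 ('a'): new char, reset run to 1
Longest run: 'b' with length 1

1


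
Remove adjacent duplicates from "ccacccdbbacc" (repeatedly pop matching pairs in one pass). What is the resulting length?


Input: ccacccdbbacc
Stack-based adjacent duplicate removal:
  Read 'c': push. Stack: c
  Read 'c': matches stack top 'c' => pop. Stack: (empty)
  Read 'a': push. Stack: a
  Read 'c': push. Stack: ac
  Read 'c': matches stack top 'c' => pop. Stack: a
  Read 'c': push. Stack: ac
  Read 'd': push. Stack: acd
  Read 'b': push. Stack: acdb
  Read 'b': matches stack top 'b' => pop. Stack: acd
  Read 'a': push. Stack: acda
  Read 'c': push. Stack: acdac
  Read 'c': matches stack top 'c' => pop. Stack: acda
Final stack: "acda" (length 4)

4


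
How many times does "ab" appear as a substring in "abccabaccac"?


Searching for "ab" in "abccabaccac"
Scanning each position:
  Position 0: "ab" => MATCH
  Position 1: "bc" => no
  Position 2: "cc" => no
  Position 3: "ca" => no
  Position 4: "ab" => MATCH
  Position 5: "ba" => no
  Position 6: "ac" => no
  Position 7: "cc" => no
  Position 8: "ca" => no
  Position 9: "ac" => no
Total occurrences: 2

2


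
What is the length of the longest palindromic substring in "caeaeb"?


Input: "caeaeb"
Checking substrings for palindromes:
  [1:4] "aea" (len 3) => palindrome
  [2:5] "eae" (len 3) => palindrome
Longest palindromic substring: "aea" with length 3

3


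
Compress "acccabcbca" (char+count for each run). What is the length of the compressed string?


Input: acccabcbca
Runs:
  'a' x 1 => "a1"
  'c' x 3 => "c3"
  'a' x 1 => "a1"
  'b' x 1 => "b1"
  'c' x 1 => "c1"
  'b' x 1 => "b1"
  'c' x 1 => "c1"
  'a' x 1 => "a1"
Compressed: "a1c3a1b1c1b1c1a1"
Compressed length: 16

16


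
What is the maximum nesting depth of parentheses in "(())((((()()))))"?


Input: "(())((((()()))))"
Tracking depth:
  Position 0 '(': depth becomes 1
  Position 1 '(': depth becomes 2
  Position 2 ')': depth becomes 1
  Position 3 ')': depth becomes 0
  Position 4 '(': depth becomes 1
  Position 5 '(': depth becomes 2
  Position 6 '(': depth becomes 3
  Position 7 '(': depth becomes 4
  Position 8 '(': depth becomes 5
  Position 9 ')': depth becomes 4
  Position 10 '(': depth becomes 5
  Position 11 ')': depth becomes 4
  Position 12 ')': depth becomes 3
  Position 13 ')': depth becomes 2
  Position 14 ')': depth becomes 1
  Position 15 ')': depth becomes 0
Maximum depth reached: 5

5


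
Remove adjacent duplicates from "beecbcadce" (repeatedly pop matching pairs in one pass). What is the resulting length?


Input: beecbcadce
Stack-based adjacent duplicate removal:
  Read 'b': push. Stack: b
  Read 'e': push. Stack: be
  Read 'e': matches stack top 'e' => pop. Stack: b
  Read 'c': push. Stack: bc
  Read 'b': push. Stack: bcb
  Read 'c': push. Stack: bcbc
  Read 'a': push. Stack: bcbca
  Read 'd': push. Stack: bcbcad
  Read 'c': push. Stack: bcbcadc
  Read 'e': push. Stack: bcbcadce
Final stack: "bcbcadce" (length 8)

8


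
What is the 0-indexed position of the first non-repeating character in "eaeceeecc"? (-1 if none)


Input: eaeceeecc
Character frequencies:
  'a': 1
  'c': 3
  'e': 5
Scanning left to right for freq == 1:
  Position 0 ('e'): freq=5, skip
  Position 1 ('a'): unique! => answer = 1

1


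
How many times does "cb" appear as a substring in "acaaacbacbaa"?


Searching for "cb" in "acaaacbacbaa"
Scanning each position:
  Position 0: "ac" => no
  Position 1: "ca" => no
  Position 2: "aa" => no
  Position 3: "aa" => no
  Position 4: "ac" => no
  Position 5: "cb" => MATCH
  Position 6: "ba" => no
  Position 7: "ac" => no
  Position 8: "cb" => MATCH
  Position 9: "ba" => no
  Position 10: "aa" => no
Total occurrences: 2

2


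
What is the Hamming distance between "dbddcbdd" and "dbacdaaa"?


Comparing "dbddcbdd" and "dbacdaaa" position by position:
  Position 0: 'd' vs 'd' => same
  Position 1: 'b' vs 'b' => same
  Position 2: 'd' vs 'a' => differ
  Position 3: 'd' vs 'c' => differ
  Position 4: 'c' vs 'd' => differ
  Position 5: 'b' vs 'a' => differ
  Position 6: 'd' vs 'a' => differ
  Position 7: 'd' vs 'a' => differ
Total differences (Hamming distance): 6

6
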